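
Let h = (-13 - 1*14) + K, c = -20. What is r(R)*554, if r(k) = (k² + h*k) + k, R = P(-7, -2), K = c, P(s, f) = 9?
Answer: -184482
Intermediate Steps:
K = -20
R = 9
h = -47 (h = (-13 - 1*14) - 20 = (-13 - 14) - 20 = -27 - 20 = -47)
r(k) = k² - 46*k (r(k) = (k² - 47*k) + k = k² - 46*k)
r(R)*554 = (9*(-46 + 9))*554 = (9*(-37))*554 = -333*554 = -184482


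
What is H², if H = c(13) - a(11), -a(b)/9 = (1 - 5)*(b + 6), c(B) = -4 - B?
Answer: 395641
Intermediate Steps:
a(b) = 216 + 36*b (a(b) = -9*(1 - 5)*(b + 6) = -(-36)*(6 + b) = -9*(-24 - 4*b) = 216 + 36*b)
H = -629 (H = (-4 - 1*13) - (216 + 36*11) = (-4 - 13) - (216 + 396) = -17 - 1*612 = -17 - 612 = -629)
H² = (-629)² = 395641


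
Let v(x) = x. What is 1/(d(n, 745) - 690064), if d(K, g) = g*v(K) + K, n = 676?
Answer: -1/185768 ≈ -5.3831e-6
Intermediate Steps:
d(K, g) = K + K*g (d(K, g) = g*K + K = K*g + K = K + K*g)
1/(d(n, 745) - 690064) = 1/(676*(1 + 745) - 690064) = 1/(676*746 - 690064) = 1/(504296 - 690064) = 1/(-185768) = -1/185768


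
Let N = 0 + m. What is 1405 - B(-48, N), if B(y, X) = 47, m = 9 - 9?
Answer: 1358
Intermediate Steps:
m = 0
N = 0 (N = 0 + 0 = 0)
1405 - B(-48, N) = 1405 - 1*47 = 1405 - 47 = 1358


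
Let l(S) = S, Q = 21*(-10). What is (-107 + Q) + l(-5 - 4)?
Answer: -326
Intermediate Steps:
Q = -210
(-107 + Q) + l(-5 - 4) = (-107 - 210) + (-5 - 4) = -317 - 9 = -326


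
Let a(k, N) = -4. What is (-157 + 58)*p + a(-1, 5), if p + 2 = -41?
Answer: 4253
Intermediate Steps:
p = -43 (p = -2 - 41 = -43)
(-157 + 58)*p + a(-1, 5) = (-157 + 58)*(-43) - 4 = -99*(-43) - 4 = 4257 - 4 = 4253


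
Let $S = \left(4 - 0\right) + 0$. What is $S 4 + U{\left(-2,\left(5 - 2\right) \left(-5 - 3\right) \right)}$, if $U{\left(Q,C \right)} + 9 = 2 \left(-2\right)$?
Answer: $3$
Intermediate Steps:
$U{\left(Q,C \right)} = -13$ ($U{\left(Q,C \right)} = -9 + 2 \left(-2\right) = -9 - 4 = -13$)
$S = 4$ ($S = \left(4 + \left(-4 + 4\right)\right) + 0 = \left(4 + 0\right) + 0 = 4 + 0 = 4$)
$S 4 + U{\left(-2,\left(5 - 2\right) \left(-5 - 3\right) \right)} = 4 \cdot 4 - 13 = 16 - 13 = 3$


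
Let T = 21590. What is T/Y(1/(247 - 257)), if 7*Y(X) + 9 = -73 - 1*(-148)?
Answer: 75565/33 ≈ 2289.8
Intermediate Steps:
Y(X) = 66/7 (Y(X) = -9/7 + (-73 - 1*(-148))/7 = -9/7 + (-73 + 148)/7 = -9/7 + (⅐)*75 = -9/7 + 75/7 = 66/7)
T/Y(1/(247 - 257)) = 21590/(66/7) = 21590*(7/66) = 75565/33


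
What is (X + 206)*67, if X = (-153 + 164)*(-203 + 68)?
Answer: -85693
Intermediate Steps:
X = -1485 (X = 11*(-135) = -1485)
(X + 206)*67 = (-1485 + 206)*67 = -1279*67 = -85693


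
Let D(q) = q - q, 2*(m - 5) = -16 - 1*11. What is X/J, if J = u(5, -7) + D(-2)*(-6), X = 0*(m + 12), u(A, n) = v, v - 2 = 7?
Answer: 0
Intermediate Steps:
m = -17/2 (m = 5 + (-16 - 1*11)/2 = 5 + (-16 - 11)/2 = 5 + (½)*(-27) = 5 - 27/2 = -17/2 ≈ -8.5000)
D(q) = 0
v = 9 (v = 2 + 7 = 9)
u(A, n) = 9
X = 0 (X = 0*(-17/2 + 12) = 0*(7/2) = 0)
J = 9 (J = 9 + 0*(-6) = 9 + 0 = 9)
X/J = 0/9 = 0*(⅑) = 0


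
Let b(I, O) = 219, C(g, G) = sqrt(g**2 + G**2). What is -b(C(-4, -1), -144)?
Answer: -219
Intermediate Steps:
C(g, G) = sqrt(G**2 + g**2)
-b(C(-4, -1), -144) = -1*219 = -219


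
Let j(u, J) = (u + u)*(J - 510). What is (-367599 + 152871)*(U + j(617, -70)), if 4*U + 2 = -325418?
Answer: 171154320600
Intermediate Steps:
U = -81355 (U = -½ + (¼)*(-325418) = -½ - 162709/2 = -81355)
j(u, J) = 2*u*(-510 + J) (j(u, J) = (2*u)*(-510 + J) = 2*u*(-510 + J))
(-367599 + 152871)*(U + j(617, -70)) = (-367599 + 152871)*(-81355 + 2*617*(-510 - 70)) = -214728*(-81355 + 2*617*(-580)) = -214728*(-81355 - 715720) = -214728*(-797075) = 171154320600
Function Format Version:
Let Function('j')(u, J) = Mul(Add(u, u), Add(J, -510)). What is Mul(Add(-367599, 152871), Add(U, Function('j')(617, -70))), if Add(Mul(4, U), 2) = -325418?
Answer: 171154320600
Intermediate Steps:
U = -81355 (U = Add(Rational(-1, 2), Mul(Rational(1, 4), -325418)) = Add(Rational(-1, 2), Rational(-162709, 2)) = -81355)
Function('j')(u, J) = Mul(2, u, Add(-510, J)) (Function('j')(u, J) = Mul(Mul(2, u), Add(-510, J)) = Mul(2, u, Add(-510, J)))
Mul(Add(-367599, 152871), Add(U, Function('j')(617, -70))) = Mul(Add(-367599, 152871), Add(-81355, Mul(2, 617, Add(-510, -70)))) = Mul(-214728, Add(-81355, Mul(2, 617, -580))) = Mul(-214728, Add(-81355, -715720)) = Mul(-214728, -797075) = 171154320600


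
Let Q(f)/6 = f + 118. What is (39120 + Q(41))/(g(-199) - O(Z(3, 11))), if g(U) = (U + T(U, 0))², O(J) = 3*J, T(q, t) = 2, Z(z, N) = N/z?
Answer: 20037/19399 ≈ 1.0329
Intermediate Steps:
Q(f) = 708 + 6*f (Q(f) = 6*(f + 118) = 6*(118 + f) = 708 + 6*f)
g(U) = (2 + U)² (g(U) = (U + 2)² = (2 + U)²)
(39120 + Q(41))/(g(-199) - O(Z(3, 11))) = (39120 + (708 + 6*41))/((2 - 199)² - 3*11/3) = (39120 + (708 + 246))/((-197)² - 3*11*(⅓)) = (39120 + 954)/(38809 - 3*11/3) = 40074/(38809 - 1*11) = 40074/(38809 - 11) = 40074/38798 = 40074*(1/38798) = 20037/19399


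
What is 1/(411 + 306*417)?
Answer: 1/128013 ≈ 7.8117e-6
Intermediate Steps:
1/(411 + 306*417) = 1/(411 + 127602) = 1/128013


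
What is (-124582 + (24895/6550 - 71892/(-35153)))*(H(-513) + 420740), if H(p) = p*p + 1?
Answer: -392344494733600623/4605043 ≈ -8.5199e+10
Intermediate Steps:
H(p) = 1 + p**2 (H(p) = p**2 + 1 = 1 + p**2)
(-124582 + (24895/6550 - 71892/(-35153)))*(H(-513) + 420740) = (-124582 + (24895/6550 - 71892/(-35153)))*((1 + (-513)**2) + 420740) = (-124582 + (24895*(1/6550) - 71892*(-1/35153)))*((1 + 263169) + 420740) = (-124582 + (4979/1310 + 71892/35153))*(263170 + 420740) = (-124582 + 269205307/46050430)*683910 = -5736785464953/46050430*683910 = -392344494733600623/4605043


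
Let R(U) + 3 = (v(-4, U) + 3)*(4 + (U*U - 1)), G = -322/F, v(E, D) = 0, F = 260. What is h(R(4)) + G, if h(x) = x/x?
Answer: -31/130 ≈ -0.23846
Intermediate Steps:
G = -161/130 (G = -322/260 = -322*1/260 = -161/130 ≈ -1.2385)
R(U) = 6 + 3*U**2 (R(U) = -3 + (0 + 3)*(4 + (U*U - 1)) = -3 + 3*(4 + (U**2 - 1)) = -3 + 3*(4 + (-1 + U**2)) = -3 + 3*(3 + U**2) = -3 + (9 + 3*U**2) = 6 + 3*U**2)
h(x) = 1
h(R(4)) + G = 1 - 161/130 = -31/130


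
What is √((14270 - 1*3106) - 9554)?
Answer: √1610 ≈ 40.125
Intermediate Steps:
√((14270 - 1*3106) - 9554) = √((14270 - 3106) - 9554) = √(11164 - 9554) = √1610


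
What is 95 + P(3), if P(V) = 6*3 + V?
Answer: 116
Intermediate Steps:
P(V) = 18 + V
95 + P(3) = 95 + (18 + 3) = 95 + 21 = 116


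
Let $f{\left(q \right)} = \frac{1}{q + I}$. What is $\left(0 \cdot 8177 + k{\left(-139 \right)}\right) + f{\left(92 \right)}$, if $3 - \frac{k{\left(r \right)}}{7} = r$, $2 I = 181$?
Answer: $\frac{362812}{365} \approx 994.01$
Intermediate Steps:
$I = \frac{181}{2}$ ($I = \frac{1}{2} \cdot 181 = \frac{181}{2} \approx 90.5$)
$k{\left(r \right)} = 21 - 7 r$
$f{\left(q \right)} = \frac{1}{\frac{181}{2} + q}$ ($f{\left(q \right)} = \frac{1}{q + \frac{181}{2}} = \frac{1}{\frac{181}{2} + q}$)
$\left(0 \cdot 8177 + k{\left(-139 \right)}\right) + f{\left(92 \right)} = \left(0 \cdot 8177 + \left(21 - -973\right)\right) + \frac{2}{181 + 2 \cdot 92} = \left(0 + \left(21 + 973\right)\right) + \frac{2}{181 + 184} = \left(0 + 994\right) + \frac{2}{365} = 994 + 2 \cdot \frac{1}{365} = 994 + \frac{2}{365} = \frac{362812}{365}$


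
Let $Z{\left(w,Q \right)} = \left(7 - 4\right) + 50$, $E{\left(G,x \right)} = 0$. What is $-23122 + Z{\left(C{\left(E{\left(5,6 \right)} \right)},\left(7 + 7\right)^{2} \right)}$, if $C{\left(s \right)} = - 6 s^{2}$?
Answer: $-23069$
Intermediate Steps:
$Z{\left(w,Q \right)} = 53$ ($Z{\left(w,Q \right)} = 3 + 50 = 53$)
$-23122 + Z{\left(C{\left(E{\left(5,6 \right)} \right)},\left(7 + 7\right)^{2} \right)} = -23122 + 53 = -23069$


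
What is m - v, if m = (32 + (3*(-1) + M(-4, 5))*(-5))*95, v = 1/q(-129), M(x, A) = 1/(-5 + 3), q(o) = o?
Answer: 1213247/258 ≈ 4702.5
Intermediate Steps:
M(x, A) = -½ (M(x, A) = 1/(-2) = -½)
v = -1/129 (v = 1/(-129) = -1/129 ≈ -0.0077519)
m = 9405/2 (m = (32 + (3*(-1) - ½)*(-5))*95 = (32 + (-3 - ½)*(-5))*95 = (32 - 7/2*(-5))*95 = (32 + 35/2)*95 = (99/2)*95 = 9405/2 ≈ 4702.5)
m - v = 9405/2 - 1*(-1/129) = 9405/2 + 1/129 = 1213247/258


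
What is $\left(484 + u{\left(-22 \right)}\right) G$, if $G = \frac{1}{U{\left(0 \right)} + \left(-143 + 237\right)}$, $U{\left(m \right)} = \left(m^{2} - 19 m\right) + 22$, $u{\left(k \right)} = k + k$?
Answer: $\frac{110}{29} \approx 3.7931$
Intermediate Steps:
$u{\left(k \right)} = 2 k$
$U{\left(m \right)} = 22 + m^{2} - 19 m$
$G = \frac{1}{116}$ ($G = \frac{1}{\left(22 + 0^{2} - 0\right) + \left(-143 + 237\right)} = \frac{1}{\left(22 + 0 + 0\right) + 94} = \frac{1}{22 + 94} = \frac{1}{116} \approx 0.0086207$)
$\left(484 + u{\left(-22 \right)}\right) G = \left(484 + 2 \left(-22\right)\right) \frac{1}{116} = \left(484 - 44\right) \frac{1}{116} = 440 \cdot \frac{1}{116} = \frac{110}{29}$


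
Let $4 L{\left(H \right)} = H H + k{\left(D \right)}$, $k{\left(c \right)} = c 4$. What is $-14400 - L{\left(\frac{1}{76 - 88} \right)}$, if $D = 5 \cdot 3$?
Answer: $- \frac{8303041}{576} \approx -14415.0$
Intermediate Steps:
$D = 15$
$k{\left(c \right)} = 4 c$
$L{\left(H \right)} = 15 + \frac{H^{2}}{4}$ ($L{\left(H \right)} = \frac{H H + 4 \cdot 15}{4} = \frac{H^{2} + 60}{4} = \frac{60 + H^{2}}{4} = 15 + \frac{H^{2}}{4}$)
$-14400 - L{\left(\frac{1}{76 - 88} \right)} = -14400 - \left(15 + \frac{\left(\frac{1}{76 - 88}\right)^{2}}{4}\right) = -14400 - \left(15 + \frac{\left(\frac{1}{-12}\right)^{2}}{4}\right) = -14400 - \left(15 + \frac{\left(- \frac{1}{12}\right)^{2}}{4}\right) = -14400 - \left(15 + \frac{1}{4} \cdot \frac{1}{144}\right) = -14400 - \left(15 + \frac{1}{576}\right) = -14400 - \frac{8641}{576} = - \frac{8303041}{576}$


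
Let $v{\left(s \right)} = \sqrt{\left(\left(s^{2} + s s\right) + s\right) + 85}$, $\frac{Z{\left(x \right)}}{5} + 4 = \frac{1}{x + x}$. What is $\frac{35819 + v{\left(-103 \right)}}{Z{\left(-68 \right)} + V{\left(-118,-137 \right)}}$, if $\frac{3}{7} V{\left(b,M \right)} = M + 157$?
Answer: $\frac{14614152}{10865} + \frac{1632 \sqrt{53}}{2173} \approx 1350.5$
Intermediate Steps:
$Z{\left(x \right)} = -20 + \frac{5}{2 x}$ ($Z{\left(x \right)} = -20 + \frac{5}{x + x} = -20 + \frac{5}{2 x}$)
$V{\left(b,M \right)} = \frac{1099}{3} + \frac{7 M}{3}$ ($V{\left(b,M \right)} = \frac{7 \left(M + 157\right)}{3} = \frac{7 \left(157 + M\right)}{3} = \frac{1099}{3} + \frac{7 M}{3}$)
$v{\left(s \right)} = \sqrt{85 + s + 2 s^{2}}$ ($v{\left(s \right)} = \sqrt{\left(\left(s^{2} + s^{2}\right) + s\right) + 85} = \sqrt{\left(2 s^{2} + s\right) + 85} = \sqrt{\left(s + 2 s^{2}\right) + 85} = \sqrt{85 + s + 2 s^{2}}$)
$\frac{35819 + v{\left(-103 \right)}}{Z{\left(-68 \right)} + V{\left(-118,-137 \right)}} = \frac{35819 + \sqrt{85 - 103 + 2 \left(-103\right)^{2}}}{\left(-20 + \frac{5}{2 \left(-68\right)}\right) + \left(\frac{1099}{3} + \frac{7}{3} \left(-137\right)\right)} = \frac{35819 + \sqrt{85 - 103 + 2 \cdot 10609}}{\left(-20 + \frac{5}{2} \left(- \frac{1}{68}\right)\right) + \left(\frac{1099}{3} - \frac{959}{3}\right)} = \frac{35819 + \sqrt{85 - 103 + 21218}}{\left(-20 - \frac{5}{136}\right) + \frac{140}{3}} = \frac{35819 + \sqrt{21200}}{- \frac{2725}{136} + \frac{140}{3}} = \frac{35819 + 20 \sqrt{53}}{\frac{10865}{408}} = \left(35819 + 20 \sqrt{53}\right) \frac{408}{10865} = \frac{14614152}{10865} + \frac{1632 \sqrt{53}}{2173}$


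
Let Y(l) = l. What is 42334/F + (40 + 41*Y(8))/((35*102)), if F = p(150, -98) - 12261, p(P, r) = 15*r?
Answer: -24346562/8169945 ≈ -2.9800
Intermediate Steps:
F = -13731 (F = 15*(-98) - 12261 = -1470 - 12261 = -13731)
42334/F + (40 + 41*Y(8))/((35*102)) = 42334/(-13731) + (40 + 41*8)/((35*102)) = 42334*(-1/13731) + (40 + 328)/3570 = -42334/13731 + 368*(1/3570) = -42334/13731 + 184/1785 = -24346562/8169945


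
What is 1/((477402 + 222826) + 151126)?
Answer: 1/851354 ≈ 1.1746e-6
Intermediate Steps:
1/((477402 + 222826) + 151126) = 1/(700228 + 151126) = 1/851354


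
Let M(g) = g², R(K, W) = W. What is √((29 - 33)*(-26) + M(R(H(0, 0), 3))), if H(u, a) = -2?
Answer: √113 ≈ 10.630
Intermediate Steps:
√((29 - 33)*(-26) + M(R(H(0, 0), 3))) = √((29 - 33)*(-26) + 3²) = √(-4*(-26) + 9) = √(104 + 9) = √113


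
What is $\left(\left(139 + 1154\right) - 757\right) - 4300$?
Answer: $-3764$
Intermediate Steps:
$\left(\left(139 + 1154\right) - 757\right) - 4300 = \left(1293 - 757\right) - 4300 = 536 - 4300 = -3764$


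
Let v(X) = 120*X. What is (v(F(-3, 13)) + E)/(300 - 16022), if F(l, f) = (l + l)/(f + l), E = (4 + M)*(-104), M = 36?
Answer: 2116/7861 ≈ 0.26918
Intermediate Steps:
E = -4160 (E = (4 + 36)*(-104) = 40*(-104) = -4160)
F(l, f) = 2*l/(f + l) (F(l, f) = (2*l)/(f + l) = 2*l/(f + l))
(v(F(-3, 13)) + E)/(300 - 16022) = (120*(2*(-3)/(13 - 3)) - 4160)/(300 - 16022) = (120*(2*(-3)/10) - 4160)/(-15722) = (120*(2*(-3)*(⅒)) - 4160)*(-1/15722) = (120*(-⅗) - 4160)*(-1/15722) = (-72 - 4160)*(-1/15722) = -4232*(-1/15722) = 2116/7861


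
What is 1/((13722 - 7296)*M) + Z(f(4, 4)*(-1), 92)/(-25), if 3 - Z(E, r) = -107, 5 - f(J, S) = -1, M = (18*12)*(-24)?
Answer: -732872453/166561920 ≈ -4.4000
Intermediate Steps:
M = -5184 (M = 216*(-24) = -5184)
f(J, S) = 6 (f(J, S) = 5 - 1*(-1) = 5 + 1 = 6)
Z(E, r) = 110 (Z(E, r) = 3 - 1*(-107) = 3 + 107 = 110)
1/((13722 - 7296)*M) + Z(f(4, 4)*(-1), 92)/(-25) = 1/((13722 - 7296)*(-5184)) + 110/(-25) = -1/5184/6426 + 110*(-1/25) = (1/6426)*(-1/5184) - 22/5 = -1/33312384 - 22/5 = -732872453/166561920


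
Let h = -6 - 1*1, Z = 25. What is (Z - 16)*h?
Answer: -63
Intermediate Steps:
h = -7 (h = -6 - 1 = -7)
(Z - 16)*h = (25 - 16)*(-7) = 9*(-7) = -63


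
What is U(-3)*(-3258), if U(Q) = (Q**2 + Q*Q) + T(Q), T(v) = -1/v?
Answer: -59730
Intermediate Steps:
U(Q) = -1/Q + 2*Q**2 (U(Q) = (Q**2 + Q*Q) - 1/Q = (Q**2 + Q**2) - 1/Q = 2*Q**2 - 1/Q = -1/Q + 2*Q**2)
U(-3)*(-3258) = ((-1 + 2*(-3)**3)/(-3))*(-3258) = -(-1 + 2*(-27))/3*(-3258) = -(-1 - 54)/3*(-3258) = -1/3*(-55)*(-3258) = (55/3)*(-3258) = -59730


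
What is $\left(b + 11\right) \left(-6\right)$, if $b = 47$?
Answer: $-348$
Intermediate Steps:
$\left(b + 11\right) \left(-6\right) = \left(47 + 11\right) \left(-6\right) = 58 \left(-6\right) = -348$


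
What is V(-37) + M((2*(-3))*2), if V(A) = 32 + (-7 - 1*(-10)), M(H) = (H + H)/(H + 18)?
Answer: 31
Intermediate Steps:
M(H) = 2*H/(18 + H) (M(H) = (2*H)/(18 + H) = 2*H/(18 + H))
V(A) = 35 (V(A) = 32 + (-7 + 10) = 32 + 3 = 35)
V(-37) + M((2*(-3))*2) = 35 + 2*((2*(-3))*2)/(18 + (2*(-3))*2) = 35 + 2*(-6*2)/(18 - 6*2) = 35 + 2*(-12)/(18 - 12) = 35 + 2*(-12)/6 = 35 + 2*(-12)*(1/6) = 35 - 4 = 31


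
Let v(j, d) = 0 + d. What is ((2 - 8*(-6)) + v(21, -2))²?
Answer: 2304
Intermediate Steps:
v(j, d) = d
((2 - 8*(-6)) + v(21, -2))² = ((2 - 8*(-6)) - 2)² = ((2 + 48) - 2)² = (50 - 2)² = 48² = 2304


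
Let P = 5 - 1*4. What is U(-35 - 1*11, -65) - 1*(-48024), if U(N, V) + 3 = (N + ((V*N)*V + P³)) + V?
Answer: -146439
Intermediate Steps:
P = 1 (P = 5 - 4 = 1)
U(N, V) = -2 + N + V + N*V² (U(N, V) = -3 + ((N + ((V*N)*V + 1³)) + V) = -3 + ((N + ((N*V)*V + 1)) + V) = -3 + ((N + (N*V² + 1)) + V) = -3 + ((N + (1 + N*V²)) + V) = -3 + ((1 + N + N*V²) + V) = -3 + (1 + N + V + N*V²) = -2 + N + V + N*V²)
U(-35 - 1*11, -65) - 1*(-48024) = (-2 + (-35 - 1*11) - 65 + (-35 - 1*11)*(-65)²) - 1*(-48024) = (-2 + (-35 - 11) - 65 + (-35 - 11)*4225) + 48024 = (-2 - 46 - 65 - 46*4225) + 48024 = (-2 - 46 - 65 - 194350) + 48024 = -194463 + 48024 = -146439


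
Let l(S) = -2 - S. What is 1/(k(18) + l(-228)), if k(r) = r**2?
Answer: 1/550 ≈ 0.0018182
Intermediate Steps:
1/(k(18) + l(-228)) = 1/(18**2 + (-2 - 1*(-228))) = 1/(324 + (-2 + 228)) = 1/(324 + 226) = 1/550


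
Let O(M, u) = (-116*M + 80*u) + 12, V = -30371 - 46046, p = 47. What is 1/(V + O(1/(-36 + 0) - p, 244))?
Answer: -9/462868 ≈ -1.9444e-5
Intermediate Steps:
V = -76417
O(M, u) = 12 - 116*M + 80*u
1/(V + O(1/(-36 + 0) - p, 244)) = 1/(-76417 + (12 - 116*(1/(-36 + 0) - 1*47) + 80*244)) = 1/(-76417 + (12 - 116*(1/(-36) - 47) + 19520)) = 1/(-76417 + (12 - 116*(-1/36 - 47) + 19520)) = 1/(-76417 + (12 - 116*(-1693/36) + 19520)) = 1/(-76417 + (12 + 49097/9 + 19520)) = 1/(-76417 + 224885/9) = 1/(-462868/9) = -9/462868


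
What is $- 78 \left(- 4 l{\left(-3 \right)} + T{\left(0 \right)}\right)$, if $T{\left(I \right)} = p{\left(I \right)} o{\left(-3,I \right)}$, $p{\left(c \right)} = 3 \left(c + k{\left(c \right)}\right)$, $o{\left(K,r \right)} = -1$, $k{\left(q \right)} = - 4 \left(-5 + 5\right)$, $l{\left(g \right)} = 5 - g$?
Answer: $2496$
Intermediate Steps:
$k{\left(q \right)} = 0$ ($k{\left(q \right)} = \left(-4\right) 0 = 0$)
$p{\left(c \right)} = 3 c$ ($p{\left(c \right)} = 3 \left(c + 0\right) = 3 c$)
$T{\left(I \right)} = - 3 I$ ($T{\left(I \right)} = 3 I \left(-1\right) = - 3 I$)
$- 78 \left(- 4 l{\left(-3 \right)} + T{\left(0 \right)}\right) = - 78 \left(- 4 \left(5 - -3\right) - 0\right) = - 78 \left(- 4 \left(5 + 3\right) + 0\right) = - 78 \left(\left(-4\right) 8 + 0\right) = - 78 \left(-32 + 0\right) = \left(-78\right) \left(-32\right) = 2496$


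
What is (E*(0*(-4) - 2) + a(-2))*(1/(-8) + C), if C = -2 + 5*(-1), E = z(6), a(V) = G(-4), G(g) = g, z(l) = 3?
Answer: 285/4 ≈ 71.250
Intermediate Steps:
a(V) = -4
E = 3
C = -7 (C = -2 - 5 = -7)
(E*(0*(-4) - 2) + a(-2))*(1/(-8) + C) = (3*(0*(-4) - 2) - 4)*(1/(-8) - 7) = (3*(0 - 2) - 4)*(-⅛ - 7) = (3*(-2) - 4)*(-57/8) = (-6 - 4)*(-57/8) = -10*(-57/8) = 285/4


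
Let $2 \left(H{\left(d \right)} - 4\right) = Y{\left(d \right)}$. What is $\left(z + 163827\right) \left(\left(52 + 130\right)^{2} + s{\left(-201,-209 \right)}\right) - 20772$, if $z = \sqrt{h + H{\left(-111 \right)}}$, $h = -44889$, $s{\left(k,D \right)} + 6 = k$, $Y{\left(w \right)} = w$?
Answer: $5392672587 + \frac{32917 i \sqrt{179762}}{2} \approx 5.3927 \cdot 10^{9} + 6.9781 \cdot 10^{6} i$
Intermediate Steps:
$s{\left(k,D \right)} = -6 + k$
$H{\left(d \right)} = 4 + \frac{d}{2}$
$z = \frac{i \sqrt{179762}}{2}$ ($z = \sqrt{-44889 + \left(4 + \frac{1}{2} \left(-111\right)\right)} = \sqrt{-44889 + \left(4 - \frac{111}{2}\right)} = \sqrt{-44889 - \frac{103}{2}} = \sqrt{- \frac{89881}{2}} = \frac{i \sqrt{179762}}{2} \approx 211.99 i$)
$\left(z + 163827\right) \left(\left(52 + 130\right)^{2} + s{\left(-201,-209 \right)}\right) - 20772 = \left(\frac{i \sqrt{179762}}{2} + 163827\right) \left(\left(52 + 130\right)^{2} - 207\right) - 20772 = \left(163827 + \frac{i \sqrt{179762}}{2}\right) \left(182^{2} - 207\right) - 20772 = \left(163827 + \frac{i \sqrt{179762}}{2}\right) \left(33124 - 207\right) - 20772 = \left(163827 + \frac{i \sqrt{179762}}{2}\right) 32917 - 20772 = \left(5392693359 + \frac{32917 i \sqrt{179762}}{2}\right) - 20772 = 5392672587 + \frac{32917 i \sqrt{179762}}{2}$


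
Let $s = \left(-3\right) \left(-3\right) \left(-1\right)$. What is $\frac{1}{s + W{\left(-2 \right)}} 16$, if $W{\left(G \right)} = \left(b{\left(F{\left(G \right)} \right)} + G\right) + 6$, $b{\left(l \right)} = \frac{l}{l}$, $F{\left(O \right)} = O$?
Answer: $-4$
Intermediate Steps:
$s = -9$ ($s = 9 \left(-1\right) = -9$)
$b{\left(l \right)} = 1$
$W{\left(G \right)} = 7 + G$ ($W{\left(G \right)} = \left(1 + G\right) + 6 = 7 + G$)
$\frac{1}{s + W{\left(-2 \right)}} 16 = \frac{1}{-9 + \left(7 - 2\right)} 16 = \frac{1}{-9 + 5} \cdot 16 = \frac{1}{-4} \cdot 16 = \left(- \frac{1}{4}\right) 16 = -4$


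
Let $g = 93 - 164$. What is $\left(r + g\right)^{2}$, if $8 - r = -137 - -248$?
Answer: $30276$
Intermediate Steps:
$g = -71$ ($g = 93 - 164 = -71$)
$r = -103$ ($r = 8 - \left(-137 - -248\right) = 8 - \left(-137 + 248\right) = 8 - 111 = -103$)
$\left(r + g\right)^{2} = \left(-103 - 71\right)^{2} = \left(-174\right)^{2} = 30276$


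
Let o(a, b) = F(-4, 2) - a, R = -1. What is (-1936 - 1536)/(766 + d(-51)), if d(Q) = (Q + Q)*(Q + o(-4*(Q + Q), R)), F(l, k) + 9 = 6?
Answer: -1736/23945 ≈ -0.072500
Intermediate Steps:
F(l, k) = -3 (F(l, k) = -9 + 6 = -3)
o(a, b) = -3 - a
d(Q) = 2*Q*(-3 + 9*Q) (d(Q) = (Q + Q)*(Q + (-3 - (-4)*(Q + Q))) = (2*Q)*(Q + (-3 - (-4)*2*Q)) = (2*Q)*(Q + (-3 - (-8)*Q)) = (2*Q)*(Q + (-3 + 8*Q)) = (2*Q)*(-3 + 9*Q) = 2*Q*(-3 + 9*Q))
(-1936 - 1536)/(766 + d(-51)) = (-1936 - 1536)/(766 + 6*(-51)*(-1 + 3*(-51))) = -3472/(766 + 6*(-51)*(-1 - 153)) = -3472/(766 + 6*(-51)*(-154)) = -3472/(766 + 47124) = -3472/47890 = -3472*1/47890 = -1736/23945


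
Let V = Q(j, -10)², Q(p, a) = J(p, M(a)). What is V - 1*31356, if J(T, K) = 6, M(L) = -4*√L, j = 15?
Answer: -31320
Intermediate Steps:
Q(p, a) = 6
V = 36 (V = 6² = 36)
V - 1*31356 = 36 - 1*31356 = 36 - 31356 = -31320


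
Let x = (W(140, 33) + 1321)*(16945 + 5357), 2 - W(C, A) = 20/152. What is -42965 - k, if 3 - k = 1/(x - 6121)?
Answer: -24080698893741/560433320 ≈ -42968.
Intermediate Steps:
W(C, A) = 71/38 (W(C, A) = 2 - 20/152 = 2 - 1*5/38 = 2 - 5/38 = 71/38)
x = 560549619/19 (x = (71/38 + 1321)*(16945 + 5357) = (50269/38)*22302 = 560549619/19 ≈ 2.9503e+7)
k = 1681299941/560433320 (k = 3 - 1/(560549619/19 - 6121) = 3 - 1/560433320/19 = 3 - 1*19/560433320 = 3 - 19/560433320 = 1681299941/560433320 ≈ 3.0000)
-42965 - k = -42965 - 1*1681299941/560433320 = -42965 - 1681299941/560433320 = -24080698893741/560433320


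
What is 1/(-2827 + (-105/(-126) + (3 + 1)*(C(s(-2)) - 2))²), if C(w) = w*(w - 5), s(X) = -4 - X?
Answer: -36/15923 ≈ -0.0022609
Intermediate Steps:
C(w) = w*(-5 + w)
1/(-2827 + (-105/(-126) + (3 + 1)*(C(s(-2)) - 2))²) = 1/(-2827 + (-105/(-126) + (3 + 1)*((-4 - 1*(-2))*(-5 + (-4 - 1*(-2))) - 2))²) = 1/(-2827 + (-105*(-1/126) + 4*((-4 + 2)*(-5 + (-4 + 2)) - 2))²) = 1/(-2827 + (⅚ + 4*(-2*(-5 - 2) - 2))²) = 1/(-2827 + (⅚ + 4*(-2*(-7) - 2))²) = 1/(-2827 + (⅚ + 4*(14 - 2))²) = 1/(-2827 + (⅚ + 4*12)²) = 1/(-2827 + (⅚ + 48)²) = 1/(-2827 + (293/6)²) = 1/(-2827 + 85849/36) = 1/(-15923/36) = -36/15923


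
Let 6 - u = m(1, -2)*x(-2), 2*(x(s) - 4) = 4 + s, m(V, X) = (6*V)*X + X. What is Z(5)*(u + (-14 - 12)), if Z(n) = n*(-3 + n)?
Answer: 500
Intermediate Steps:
m(V, X) = X + 6*V*X (m(V, X) = 6*V*X + X = X + 6*V*X)
x(s) = 6 + s/2 (x(s) = 4 + (4 + s)/2 = 4 + (2 + s/2) = 6 + s/2)
u = 76 (u = 6 - (-2*(1 + 6*1))*(6 + (½)*(-2)) = 6 - (-2*(1 + 6))*(6 - 1) = 6 - (-2*7)*5 = 6 - (-14)*5 = 6 - 1*(-70) = 6 + 70 = 76)
Z(5)*(u + (-14 - 12)) = (5*(-3 + 5))*(76 + (-14 - 12)) = (5*2)*(76 - 26) = 10*50 = 500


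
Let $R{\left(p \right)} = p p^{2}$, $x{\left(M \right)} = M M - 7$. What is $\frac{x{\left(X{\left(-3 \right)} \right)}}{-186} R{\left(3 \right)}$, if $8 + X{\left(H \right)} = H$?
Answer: $- \frac{513}{31} \approx -16.548$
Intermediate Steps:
$X{\left(H \right)} = -8 + H$
$x{\left(M \right)} = -7 + M^{2}$ ($x{\left(M \right)} = M^{2} - 7 = -7 + M^{2}$)
$R{\left(p \right)} = p^{3}$
$\frac{x{\left(X{\left(-3 \right)} \right)}}{-186} R{\left(3 \right)} = \frac{-7 + \left(-8 - 3\right)^{2}}{-186} \cdot 3^{3} = \left(-7 + \left(-11\right)^{2}\right) \left(- \frac{1}{186}\right) 27 = \left(-7 + 121\right) \left(- \frac{1}{186}\right) 27 = 114 \left(- \frac{1}{186}\right) 27 = \left(- \frac{19}{31}\right) 27 = - \frac{513}{31}$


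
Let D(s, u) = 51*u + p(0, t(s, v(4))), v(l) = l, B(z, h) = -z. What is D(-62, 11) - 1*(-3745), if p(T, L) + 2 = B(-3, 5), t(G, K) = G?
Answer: 4307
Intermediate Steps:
p(T, L) = 1 (p(T, L) = -2 - 1*(-3) = -2 + 3 = 1)
D(s, u) = 1 + 51*u (D(s, u) = 51*u + 1 = 1 + 51*u)
D(-62, 11) - 1*(-3745) = (1 + 51*11) - 1*(-3745) = (1 + 561) + 3745 = 562 + 3745 = 4307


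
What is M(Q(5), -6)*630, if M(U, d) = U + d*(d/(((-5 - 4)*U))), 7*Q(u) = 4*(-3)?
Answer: 390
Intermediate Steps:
Q(u) = -12/7 (Q(u) = (4*(-3))/7 = (⅐)*(-12) = -12/7)
M(U, d) = U - d²/(9*U) (M(U, d) = U + d*(d/((-9*U))) = U + d*(d*(-1/(9*U))) = U + d*(-d/(9*U)) = U - d²/(9*U))
M(Q(5), -6)*630 = (-12/7 - ⅑*(-6)²/(-12/7))*630 = (-12/7 - ⅑*(-7/12)*36)*630 = (-12/7 + 7/3)*630 = (13/21)*630 = 390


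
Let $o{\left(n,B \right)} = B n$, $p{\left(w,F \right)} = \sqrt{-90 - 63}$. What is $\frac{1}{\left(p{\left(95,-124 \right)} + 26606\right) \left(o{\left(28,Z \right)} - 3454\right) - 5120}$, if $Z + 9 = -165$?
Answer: $\frac{i}{2 \left(- 110763338 i + 12489 \sqrt{17}\right)} \approx -4.5141 \cdot 10^{-9} + 2.0986 \cdot 10^{-12} i$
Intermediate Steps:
$Z = -174$ ($Z = -9 - 165 = -174$)
$p{\left(w,F \right)} = 3 i \sqrt{17}$ ($p{\left(w,F \right)} = \sqrt{-153} = 3 i \sqrt{17}$)
$\frac{1}{\left(p{\left(95,-124 \right)} + 26606\right) \left(o{\left(28,Z \right)} - 3454\right) - 5120} = \frac{1}{\left(3 i \sqrt{17} + 26606\right) \left(\left(-174\right) 28 - 3454\right) - 5120} = \frac{1}{\left(26606 + 3 i \sqrt{17}\right) \left(-4872 - 3454\right) - 5120} = \frac{1}{\left(26606 + 3 i \sqrt{17}\right) \left(-8326\right) - 5120} = \frac{1}{\left(-221521556 - 24978 i \sqrt{17}\right) - 5120} = \frac{1}{-221526676 - 24978 i \sqrt{17}}$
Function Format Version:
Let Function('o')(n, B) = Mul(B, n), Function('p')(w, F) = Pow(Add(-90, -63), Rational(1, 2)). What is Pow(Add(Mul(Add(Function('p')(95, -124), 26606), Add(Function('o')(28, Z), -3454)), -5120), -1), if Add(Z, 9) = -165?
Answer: Mul(Rational(1, 2), I, Pow(Add(Mul(-110763338, I), Mul(12489, Pow(17, Rational(1, 2)))), -1)) ≈ Add(-4.5141e-9, Mul(2.0986e-12, I))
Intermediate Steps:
Z = -174 (Z = Add(-9, -165) = -174)
Function('p')(w, F) = Mul(3, I, Pow(17, Rational(1, 2))) (Function('p')(w, F) = Pow(-153, Rational(1, 2)) = Mul(3, I, Pow(17, Rational(1, 2))))
Pow(Add(Mul(Add(Function('p')(95, -124), 26606), Add(Function('o')(28, Z), -3454)), -5120), -1) = Pow(Add(Mul(Add(Mul(3, I, Pow(17, Rational(1, 2))), 26606), Add(Mul(-174, 28), -3454)), -5120), -1) = Pow(Add(Mul(Add(26606, Mul(3, I, Pow(17, Rational(1, 2)))), Add(-4872, -3454)), -5120), -1) = Pow(Add(Mul(Add(26606, Mul(3, I, Pow(17, Rational(1, 2)))), -8326), -5120), -1) = Pow(Add(Add(-221521556, Mul(-24978, I, Pow(17, Rational(1, 2)))), -5120), -1) = Pow(Add(-221526676, Mul(-24978, I, Pow(17, Rational(1, 2)))), -1)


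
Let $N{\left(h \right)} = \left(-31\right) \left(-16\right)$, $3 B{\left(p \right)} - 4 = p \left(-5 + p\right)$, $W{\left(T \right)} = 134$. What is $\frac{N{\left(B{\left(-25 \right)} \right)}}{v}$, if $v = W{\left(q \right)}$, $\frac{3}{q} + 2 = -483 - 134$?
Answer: $\frac{248}{67} \approx 3.7015$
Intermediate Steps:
$q = - \frac{3}{619}$ ($q = \frac{3}{-2 - 617} = \frac{3}{-619} = 3 \left(- \frac{1}{619}\right) = - \frac{3}{619} \approx -0.0048465$)
$B{\left(p \right)} = \frac{4}{3} + \frac{p \left(-5 + p\right)}{3}$
$N{\left(h \right)} = 496$
$v = 134$
$\frac{N{\left(B{\left(-25 \right)} \right)}}{v} = \frac{496}{134} = 496 \cdot \frac{1}{134} = \frac{248}{67}$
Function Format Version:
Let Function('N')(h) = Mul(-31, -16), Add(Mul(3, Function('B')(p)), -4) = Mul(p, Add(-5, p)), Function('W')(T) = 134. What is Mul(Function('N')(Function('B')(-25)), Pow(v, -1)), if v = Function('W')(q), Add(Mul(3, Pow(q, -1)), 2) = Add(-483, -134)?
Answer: Rational(248, 67) ≈ 3.7015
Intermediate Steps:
q = Rational(-3, 619) (q = Mul(3, Pow(Add(-2, Add(-483, -134)), -1)) = Mul(3, Pow(Add(-2, -617), -1)) = Mul(3, Pow(-619, -1)) = Mul(3, Rational(-1, 619)) = Rational(-3, 619) ≈ -0.0048465)
Function('B')(p) = Add(Rational(4, 3), Mul(Rational(1, 3), p, Add(-5, p))) (Function('B')(p) = Add(Rational(4, 3), Mul(Rational(1, 3), Mul(p, Add(-5, p)))) = Add(Rational(4, 3), Mul(Rational(1, 3), p, Add(-5, p))))
Function('N')(h) = 496
v = 134
Mul(Function('N')(Function('B')(-25)), Pow(v, -1)) = Mul(496, Pow(134, -1)) = Mul(496, Rational(1, 134)) = Rational(248, 67)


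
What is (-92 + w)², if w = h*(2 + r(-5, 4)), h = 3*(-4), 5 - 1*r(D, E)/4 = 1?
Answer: 94864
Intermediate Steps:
r(D, E) = 16 (r(D, E) = 20 - 4*1 = 20 - 4 = 16)
h = -12
w = -216 (w = -12*(2 + 16) = -12*18 = -216)
(-92 + w)² = (-92 - 216)² = (-308)² = 94864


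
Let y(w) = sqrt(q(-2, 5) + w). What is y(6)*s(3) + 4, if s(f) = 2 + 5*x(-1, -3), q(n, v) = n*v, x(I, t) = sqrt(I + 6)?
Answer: 4 + 2*I*(2 + 5*sqrt(5)) ≈ 4.0 + 26.361*I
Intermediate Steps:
x(I, t) = sqrt(6 + I)
y(w) = sqrt(-10 + w) (y(w) = sqrt(-2*5 + w) = sqrt(-10 + w))
s(f) = 2 + 5*sqrt(5) (s(f) = 2 + 5*sqrt(6 - 1) = 2 + 5*sqrt(5))
y(6)*s(3) + 4 = sqrt(-10 + 6)*(2 + 5*sqrt(5)) + 4 = sqrt(-4)*(2 + 5*sqrt(5)) + 4 = (2*I)*(2 + 5*sqrt(5)) + 4 = 2*I*(2 + 5*sqrt(5)) + 4 = 4 + 2*I*(2 + 5*sqrt(5))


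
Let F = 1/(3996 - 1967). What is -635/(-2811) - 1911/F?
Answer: -10899424174/2811 ≈ -3.8774e+6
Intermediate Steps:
F = 1/2029 ≈ 0.00049285
-635/(-2811) - 1911/F = -635/(-2811) - 1911/1/2029 = -635*(-1/2811) - 1911*2029 = 635/2811 - 3877419 = -10899424174/2811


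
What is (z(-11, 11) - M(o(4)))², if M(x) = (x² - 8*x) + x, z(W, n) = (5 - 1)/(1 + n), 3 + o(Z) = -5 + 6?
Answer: 2809/9 ≈ 312.11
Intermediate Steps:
o(Z) = -2 (o(Z) = -3 + (-5 + 6) = -3 + 1 = -2)
z(W, n) = 4/(1 + n)
M(x) = x² - 7*x
(z(-11, 11) - M(o(4)))² = (4/(1 + 11) - (-2)*(-7 - 2))² = (4/12 - (-2)*(-9))² = (4*(1/12) - 1*18)² = (⅓ - 18)² = (-53/3)² = 2809/9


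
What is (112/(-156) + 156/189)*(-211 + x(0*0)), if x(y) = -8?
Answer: -6424/273 ≈ -23.531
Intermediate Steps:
(112/(-156) + 156/189)*(-211 + x(0*0)) = (112/(-156) + 156/189)*(-211 - 8) = (112*(-1/156) + 156*(1/189))*(-219) = (-28/39 + 52/63)*(-219) = (88/819)*(-219) = -6424/273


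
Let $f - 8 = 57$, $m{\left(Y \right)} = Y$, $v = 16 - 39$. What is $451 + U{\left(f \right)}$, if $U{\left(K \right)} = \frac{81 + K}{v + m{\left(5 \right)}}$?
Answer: $\frac{3986}{9} \approx 442.89$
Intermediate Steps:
$v = -23$ ($v = 16 - 39 = -23$)
$f = 65$ ($f = 8 + 57 = 65$)
$U{\left(K \right)} = - \frac{9}{2} - \frac{K}{18}$ ($U{\left(K \right)} = \frac{81 + K}{-23 + 5} = \frac{81 + K}{-18} = \left(81 + K\right) \left(- \frac{1}{18}\right) = - \frac{9}{2} - \frac{K}{18}$)
$451 + U{\left(f \right)} = 451 - \frac{73}{9} = \frac{3986}{9}$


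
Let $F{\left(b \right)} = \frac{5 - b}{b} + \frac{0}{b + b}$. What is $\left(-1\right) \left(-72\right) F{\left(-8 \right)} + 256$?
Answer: $139$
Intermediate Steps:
$F{\left(b \right)} = \frac{5 - b}{b}$ ($F{\left(b \right)} = \frac{5 - b}{b} + \frac{0}{2 b} = \frac{5 - b}{b} + 0 \frac{1}{2 b} = \frac{5 - b}{b} + 0 = \frac{5 - b}{b}$)
$\left(-1\right) \left(-72\right) F{\left(-8 \right)} + 256 = \left(-1\right) \left(-72\right) \frac{5 - -8}{-8} + 256 = 72 \left(- \frac{5 + 8}{8}\right) + 256 = 72 \left(\left(- \frac{1}{8}\right) 13\right) + 256 = 72 \left(- \frac{13}{8}\right) + 256 = -117 + 256 = 139$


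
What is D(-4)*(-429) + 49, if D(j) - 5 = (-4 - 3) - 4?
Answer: 2623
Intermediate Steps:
D(j) = -6 (D(j) = 5 + ((-4 - 3) - 4) = 5 + (-7 - 4) = 5 - 11 = -6)
D(-4)*(-429) + 49 = -6*(-429) + 49 = 2574 + 49 = 2623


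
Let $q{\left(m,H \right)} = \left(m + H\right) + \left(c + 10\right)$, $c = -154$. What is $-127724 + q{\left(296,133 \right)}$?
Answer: $-127439$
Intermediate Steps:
$q{\left(m,H \right)} = -144 + H + m$ ($q{\left(m,H \right)} = \left(m + H\right) + \left(-154 + 10\right) = \left(H + m\right) - 144 = -144 + H + m$)
$-127724 + q{\left(296,133 \right)} = -127724 + \left(-144 + 133 + 296\right) = -127724 + 285 = -127439$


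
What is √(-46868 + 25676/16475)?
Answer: 4*I*√31801882951/3295 ≈ 216.49*I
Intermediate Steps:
√(-46868 + 25676/16475) = √(-772124624/16475) = 4*I*√31801882951/3295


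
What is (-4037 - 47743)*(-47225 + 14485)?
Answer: 1695277200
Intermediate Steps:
(-4037 - 47743)*(-47225 + 14485) = -51780*(-32740) = 1695277200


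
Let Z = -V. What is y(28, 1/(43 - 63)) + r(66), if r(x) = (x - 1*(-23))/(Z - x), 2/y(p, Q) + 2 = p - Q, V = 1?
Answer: -43689/34907 ≈ -1.2516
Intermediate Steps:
Z = -1 (Z = -1*1 = -1)
y(p, Q) = 2/(-2 + p - Q) (y(p, Q) = 2/(-2 + (p - Q)) = 2/(-2 + p - Q))
r(x) = (23 + x)/(-1 - x) (r(x) = (x - 1*(-23))/(-1 - x) = (x + 23)/(-1 - x) = (23 + x)/(-1 - x))
y(28, 1/(43 - 63)) + r(66) = 2/(-2 + 28 - 1/(43 - 63)) + (-23 - 1*66)/(1 + 66) = 2/(-2 + 28 - 1/(-20)) + (-23 - 66)/67 = 2/(-2 + 28 - 1*(-1/20)) + (1/67)*(-89) = 2/(-2 + 28 + 1/20) - 89/67 = 2/(521/20) - 89/67 = 2*(20/521) - 89/67 = 40/521 - 89/67 = -43689/34907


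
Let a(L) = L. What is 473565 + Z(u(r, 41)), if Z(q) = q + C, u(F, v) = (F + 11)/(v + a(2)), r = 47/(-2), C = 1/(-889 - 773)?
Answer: 16921887736/35733 ≈ 4.7356e+5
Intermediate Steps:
C = -1/1662 (C = 1/(-1662) = -1/1662 ≈ -0.00060168)
r = -47/2 (r = 47*(-½) = -47/2 ≈ -23.500)
u(F, v) = (11 + F)/(2 + v) (u(F, v) = (F + 11)/(v + 2) = (11 + F)/(2 + v))
Z(q) = -1/1662 + q (Z(q) = q - 1/1662 = -1/1662 + q)
473565 + Z(u(r, 41)) = 473565 + (-1/1662 + (11 - 47/2)/(2 + 41)) = 473565 + (-1/1662 - 25/2/43) = 473565 + (-1/1662 + (1/43)*(-25/2)) = 473565 + (-1/1662 - 25/86) = 473565 - 10409/35733 = 16921887736/35733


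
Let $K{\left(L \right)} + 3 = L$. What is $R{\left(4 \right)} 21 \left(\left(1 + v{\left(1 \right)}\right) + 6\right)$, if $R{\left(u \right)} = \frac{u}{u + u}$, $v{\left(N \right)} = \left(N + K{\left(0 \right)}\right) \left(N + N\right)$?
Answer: $\frac{63}{2} \approx 31.5$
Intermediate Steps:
$K{\left(L \right)} = -3 + L$
$v{\left(N \right)} = 2 N \left(-3 + N\right)$ ($v{\left(N \right)} = \left(N + \left(-3 + 0\right)\right) \left(N + N\right) = \left(N - 3\right) 2 N = \left(-3 + N\right) 2 N = 2 N \left(-3 + N\right)$)
$R{\left(u \right)} = \frac{1}{2}$ ($R{\left(u \right)} = \frac{u}{2 u} = u \frac{1}{2 u} = \frac{1}{2}$)
$R{\left(4 \right)} 21 \left(\left(1 + v{\left(1 \right)}\right) + 6\right) = \frac{1}{2} \cdot 21 \left(\left(1 + 2 \cdot 1 \left(-3 + 1\right)\right) + 6\right) = \frac{21 \left(\left(1 + 2 \cdot 1 \left(-2\right)\right) + 6\right)}{2} = \frac{21 \left(\left(1 - 4\right) + 6\right)}{2} = \frac{21 \left(-3 + 6\right)}{2} = \frac{21}{2} \cdot 3 = \frac{63}{2}$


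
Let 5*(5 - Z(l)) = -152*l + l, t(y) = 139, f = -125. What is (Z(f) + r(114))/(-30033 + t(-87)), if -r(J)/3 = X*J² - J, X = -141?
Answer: -2746940/14947 ≈ -183.78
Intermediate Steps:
Z(l) = 5 + 151*l/5 (Z(l) = 5 - (-152*l + l)/5 = 5 - (-151)*l/5 = 5 + 151*l/5)
r(J) = 3*J + 423*J² (r(J) = -3*(-141*J² - J) = -3*(-J - 141*J²) = 3*J + 423*J²)
(Z(f) + r(114))/(-30033 + t(-87)) = ((5 + (151/5)*(-125)) + 3*114*(1 + 141*114))/(-30033 + 139) = ((5 - 3775) + 3*114*(1 + 16074))/(-29894) = (-3770 + 3*114*16075)*(-1/29894) = (-3770 + 5497650)*(-1/29894) = 5493880*(-1/29894) = -2746940/14947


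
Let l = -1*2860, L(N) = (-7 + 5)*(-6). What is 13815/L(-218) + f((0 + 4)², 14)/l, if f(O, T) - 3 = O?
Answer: 823139/715 ≈ 1151.2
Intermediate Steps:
f(O, T) = 3 + O
L(N) = 12 (L(N) = -2*(-6) = 12)
l = -2860
13815/L(-218) + f((0 + 4)², 14)/l = 13815/12 + (3 + (0 + 4)²)/(-2860) = 13815*(1/12) + (3 + 4²)*(-1/2860) = 4605/4 + (3 + 16)*(-1/2860) = 4605/4 + 19*(-1/2860) = 4605/4 - 19/2860 = 823139/715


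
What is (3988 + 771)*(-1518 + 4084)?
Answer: 12211594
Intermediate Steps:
(3988 + 771)*(-1518 + 4084) = 4759*2566 = 12211594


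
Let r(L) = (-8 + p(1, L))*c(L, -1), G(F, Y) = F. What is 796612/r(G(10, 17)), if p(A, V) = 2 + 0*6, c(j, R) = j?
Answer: -199153/15 ≈ -13277.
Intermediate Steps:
p(A, V) = 2 (p(A, V) = 2 + 0 = 2)
r(L) = -6*L (r(L) = (-8 + 2)*L = -6*L)
796612/r(G(10, 17)) = 796612/((-6*10)) = 796612/(-60) = 796612*(-1/60) = -199153/15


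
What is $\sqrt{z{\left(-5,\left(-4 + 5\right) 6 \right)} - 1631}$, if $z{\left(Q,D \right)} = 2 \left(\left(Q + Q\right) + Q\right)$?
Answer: $i \sqrt{1661} \approx 40.755 i$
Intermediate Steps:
$z{\left(Q,D \right)} = 6 Q$ ($z{\left(Q,D \right)} = 2 \left(2 Q + Q\right) = 2 \cdot 3 Q = 6 Q$)
$\sqrt{z{\left(-5,\left(-4 + 5\right) 6 \right)} - 1631} = \sqrt{6 \left(-5\right) - 1631} = \sqrt{-30 - 1631} = \sqrt{-1661} = i \sqrt{1661}$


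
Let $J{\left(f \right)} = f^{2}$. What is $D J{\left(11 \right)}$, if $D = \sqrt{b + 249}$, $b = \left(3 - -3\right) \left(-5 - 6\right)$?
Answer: $121 \sqrt{183} \approx 1636.9$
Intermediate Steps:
$b = -66$ ($b = \left(3 + 3\right) \left(-11\right) = 6 \left(-11\right) = -66$)
$D = \sqrt{183}$ ($D = \sqrt{-66 + 249} = \sqrt{183} \approx 13.528$)
$D J{\left(11 \right)} = \sqrt{183} \cdot 11^{2} = \sqrt{183} \cdot 121 = 121 \sqrt{183}$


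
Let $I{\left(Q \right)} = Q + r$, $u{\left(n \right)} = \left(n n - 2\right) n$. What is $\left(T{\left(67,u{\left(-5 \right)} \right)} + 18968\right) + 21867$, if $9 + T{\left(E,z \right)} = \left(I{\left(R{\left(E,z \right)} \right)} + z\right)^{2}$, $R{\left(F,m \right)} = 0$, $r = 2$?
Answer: $53595$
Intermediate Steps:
$u{\left(n \right)} = n \left(-2 + n^{2}\right)$ ($u{\left(n \right)} = \left(n^{2} - 2\right) n = \left(-2 + n^{2}\right) n = n \left(-2 + n^{2}\right)$)
$I{\left(Q \right)} = 2 + Q$ ($I{\left(Q \right)} = Q + 2 = 2 + Q$)
$T{\left(E,z \right)} = -9 + \left(2 + z\right)^{2}$ ($T{\left(E,z \right)} = -9 + \left(\left(2 + 0\right) + z\right)^{2} = -9 + \left(2 + z\right)^{2}$)
$\left(T{\left(67,u{\left(-5 \right)} \right)} + 18968\right) + 21867 = \left(\left(-9 + \left(2 - 5 \left(-2 + \left(-5\right)^{2}\right)\right)^{2}\right) + 18968\right) + 21867 = \left(\left(-9 + \left(2 - 5 \left(-2 + 25\right)\right)^{2}\right) + 18968\right) + 21867 = \left(\left(-9 + \left(2 - 115\right)^{2}\right) + 18968\right) + 21867 = \left(\left(-9 + \left(-113\right)^{2}\right) + 18968\right) + 21867 = \left(\left(-9 + 12769\right) + 18968\right) + 21867 = \left(12760 + 18968\right) + 21867 = 31728 + 21867 = 53595$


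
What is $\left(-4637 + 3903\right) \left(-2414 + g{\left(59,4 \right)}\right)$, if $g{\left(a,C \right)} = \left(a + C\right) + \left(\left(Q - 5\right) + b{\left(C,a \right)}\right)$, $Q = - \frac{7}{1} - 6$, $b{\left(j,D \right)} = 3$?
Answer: $1736644$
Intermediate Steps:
$Q = -13$ ($Q = \left(-7\right) 1 - 6 = -7 - 6 = -13$)
$g{\left(a,C \right)} = -15 + C + a$ ($g{\left(a,C \right)} = \left(a + C\right) + \left(\left(-13 - 5\right) + 3\right) = \left(C + a\right) + \left(-18 + 3\right) = \left(C + a\right) - 15 = -15 + C + a$)
$\left(-4637 + 3903\right) \left(-2414 + g{\left(59,4 \right)}\right) = \left(-4637 + 3903\right) \left(-2414 + \left(-15 + 4 + 59\right)\right) = - 734 \left(-2414 + 48\right) = \left(-734\right) \left(-2366\right) = 1736644$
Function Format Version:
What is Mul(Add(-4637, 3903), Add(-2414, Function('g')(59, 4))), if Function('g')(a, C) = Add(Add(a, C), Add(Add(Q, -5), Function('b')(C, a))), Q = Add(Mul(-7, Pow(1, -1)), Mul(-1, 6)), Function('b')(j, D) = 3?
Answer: 1736644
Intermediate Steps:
Q = -13 (Q = Add(Mul(-7, 1), -6) = Add(-7, -6) = -13)
Function('g')(a, C) = Add(-15, C, a) (Function('g')(a, C) = Add(Add(a, C), Add(Add(-13, -5), 3)) = Add(Add(C, a), Add(-18, 3)) = Add(Add(C, a), -15) = Add(-15, C, a))
Mul(Add(-4637, 3903), Add(-2414, Function('g')(59, 4))) = Mul(Add(-4637, 3903), Add(-2414, Add(-15, 4, 59))) = Mul(-734, Add(-2414, 48)) = Mul(-734, -2366) = 1736644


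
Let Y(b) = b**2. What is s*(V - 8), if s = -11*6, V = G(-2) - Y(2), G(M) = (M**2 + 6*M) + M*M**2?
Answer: 1848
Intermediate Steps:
G(M) = M**2 + M**3 + 6*M (G(M) = (M**2 + 6*M) + M**3 = M**2 + M**3 + 6*M)
V = -20 (V = -2*(6 - 2 + (-2)**2) - 1*2**2 = -2*(6 - 2 + 4) - 1*4 = -2*8 - 4 = -16 - 4 = -20)
s = -66
s*(V - 8) = -66*(-20 - 8) = -66*(-28) = 1848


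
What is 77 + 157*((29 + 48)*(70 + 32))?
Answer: 1233155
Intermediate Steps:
77 + 157*((29 + 48)*(70 + 32)) = 77 + 157*(77*102) = 77 + 157*7854 = 77 + 1233078 = 1233155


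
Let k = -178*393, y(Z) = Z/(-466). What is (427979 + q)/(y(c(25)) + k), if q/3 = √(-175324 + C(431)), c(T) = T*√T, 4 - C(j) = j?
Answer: -199438214/32598689 - 1398*I*√175751/32598689 ≈ -6.118 - 0.017979*I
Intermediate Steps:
C(j) = 4 - j
c(T) = T^(3/2)
y(Z) = -Z/466 (y(Z) = Z*(-1/466) = -Z/466)
q = 3*I*√175751 (q = 3*√(-175324 + (4 - 1*431)) = 3*√(-175324 + (4 - 431)) = 3*√(-175324 - 427) = 3*√(-175751) = 3*(I*√175751) = 3*I*√175751 ≈ 1257.7*I)
k = -69954
(427979 + q)/(y(c(25)) + k) = (427979 + 3*I*√175751)/(-25^(3/2)/466 - 69954) = (427979 + 3*I*√175751)/(-1/466*125 - 69954) = (427979 + 3*I*√175751)/(-125/466 - 69954) = (427979 + 3*I*√175751)/(-32598689/466) = (427979 + 3*I*√175751)*(-466/32598689) = -199438214/32598689 - 1398*I*√175751/32598689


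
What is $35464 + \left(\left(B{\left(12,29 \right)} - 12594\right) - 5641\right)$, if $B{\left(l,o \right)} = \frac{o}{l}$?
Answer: $\frac{206777}{12} \approx 17231.0$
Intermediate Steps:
$35464 + \left(\left(B{\left(12,29 \right)} - 12594\right) - 5641\right) = 35464 - \left(18235 - \frac{29}{12}\right) = 35464 + \left(\left(29 \cdot \frac{1}{12} - 12594\right) - 5641\right) = 35464 + \left(\left(\frac{29}{12} - 12594\right) - 5641\right) = 35464 - \frac{218791}{12} = \frac{206777}{12}$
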